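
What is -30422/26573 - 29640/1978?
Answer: -423899218/26280697 ≈ -16.130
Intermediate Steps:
-30422/26573 - 29640/1978 = -30422*1/26573 - 29640*1/1978 = -30422/26573 - 14820/989 = -423899218/26280697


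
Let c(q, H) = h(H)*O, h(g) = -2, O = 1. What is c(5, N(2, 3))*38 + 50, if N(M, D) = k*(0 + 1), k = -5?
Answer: -26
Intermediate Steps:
N(M, D) = -5 (N(M, D) = -5*(0 + 1) = -5*1 = -5)
c(q, H) = -2 (c(q, H) = -2*1 = -2)
c(5, N(2, 3))*38 + 50 = -2*38 + 50 = -76 + 50 = -26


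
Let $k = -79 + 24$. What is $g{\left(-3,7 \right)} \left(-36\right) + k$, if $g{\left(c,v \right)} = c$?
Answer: $53$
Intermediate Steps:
$k = -55$
$g{\left(-3,7 \right)} \left(-36\right) + k = \left(-3\right) \left(-36\right) - 55 = 108 - 55 = 53$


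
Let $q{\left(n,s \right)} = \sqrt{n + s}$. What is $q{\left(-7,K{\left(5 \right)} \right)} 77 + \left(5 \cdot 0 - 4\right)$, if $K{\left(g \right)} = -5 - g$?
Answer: $-4 + 77 i \sqrt{17} \approx -4.0 + 317.48 i$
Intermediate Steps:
$q{\left(-7,K{\left(5 \right)} \right)} 77 + \left(5 \cdot 0 - 4\right) = \sqrt{-7 - 10} \cdot 77 + \left(5 \cdot 0 - 4\right) = \sqrt{-7 - 10} \cdot 77 + \left(0 - 4\right) = \sqrt{-7 - 10} \cdot 77 - 4 = \sqrt{-17} \cdot 77 - 4 = i \sqrt{17} \cdot 77 - 4 = 77 i \sqrt{17} - 4 = -4 + 77 i \sqrt{17}$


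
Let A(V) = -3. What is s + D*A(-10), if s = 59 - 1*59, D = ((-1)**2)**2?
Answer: -3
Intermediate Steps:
D = 1 (D = 1**2 = 1)
s = 0 (s = 59 - 59 = 0)
s + D*A(-10) = 0 + 1*(-3) = 0 - 3 = -3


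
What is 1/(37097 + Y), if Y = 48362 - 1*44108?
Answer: 1/41351 ≈ 2.4183e-5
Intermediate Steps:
Y = 4254 (Y = 48362 - 44108 = 4254)
1/(37097 + Y) = 1/(37097 + 4254) = 1/41351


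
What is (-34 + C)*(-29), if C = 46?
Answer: -348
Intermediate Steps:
(-34 + C)*(-29) = (-34 + 46)*(-29) = 12*(-29) = -348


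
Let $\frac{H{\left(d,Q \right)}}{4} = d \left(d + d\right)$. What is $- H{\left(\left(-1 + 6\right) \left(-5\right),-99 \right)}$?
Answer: $-5000$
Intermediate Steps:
$H{\left(d,Q \right)} = 8 d^{2}$ ($H{\left(d,Q \right)} = 4 d \left(d + d\right) = 4 d 2 d = 4 \cdot 2 d^{2} = 8 d^{2}$)
$- H{\left(\left(-1 + 6\right) \left(-5\right),-99 \right)} = - 8 \left(\left(-1 + 6\right) \left(-5\right)\right)^{2} = - 8 \left(5 \left(-5\right)\right)^{2} = - 8 \left(-25\right)^{2} = - 8 \cdot 625 = \left(-1\right) 5000 = -5000$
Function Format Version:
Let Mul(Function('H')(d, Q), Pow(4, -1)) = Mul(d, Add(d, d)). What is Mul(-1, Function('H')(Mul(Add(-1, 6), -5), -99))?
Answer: -5000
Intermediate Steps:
Function('H')(d, Q) = Mul(8, Pow(d, 2)) (Function('H')(d, Q) = Mul(4, Mul(d, Add(d, d))) = Mul(4, Mul(d, Mul(2, d))) = Mul(4, Mul(2, Pow(d, 2))) = Mul(8, Pow(d, 2)))
Mul(-1, Function('H')(Mul(Add(-1, 6), -5), -99)) = Mul(-1, Mul(8, Pow(Mul(Add(-1, 6), -5), 2))) = Mul(-1, Mul(8, Pow(Mul(5, -5), 2))) = Mul(-1, Mul(8, Pow(-25, 2))) = Mul(-1, Mul(8, 625)) = Mul(-1, 5000) = -5000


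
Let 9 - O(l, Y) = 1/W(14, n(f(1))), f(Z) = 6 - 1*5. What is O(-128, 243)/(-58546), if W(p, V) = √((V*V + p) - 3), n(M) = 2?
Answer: -9/58546 + √15/878190 ≈ -0.00014931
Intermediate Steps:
f(Z) = 1 (f(Z) = 6 - 5 = 1)
W(p, V) = √(-3 + p + V²) (W(p, V) = √((V² + p) - 3) = √((p + V²) - 3) = √(-3 + p + V²))
O(l, Y) = 9 - √15/15 (O(l, Y) = 9 - 1/(√(-3 + 14 + 2²)) = 9 - 1/(√(-3 + 14 + 4)) = 9 - 1/(√15) = 9 - √15/15)
O(-128, 243)/(-58546) = (9 - √15/15)/(-58546) = (9 - √15/15)*(-1/58546) = -9/58546 + √15/878190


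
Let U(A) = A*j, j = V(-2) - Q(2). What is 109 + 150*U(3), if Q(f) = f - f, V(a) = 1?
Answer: 559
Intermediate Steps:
Q(f) = 0
j = 1 (j = 1 - 1*0 = 1 + 0 = 1)
U(A) = A (U(A) = A*1 = A)
109 + 150*U(3) = 109 + 150*3 = 109 + 450 = 559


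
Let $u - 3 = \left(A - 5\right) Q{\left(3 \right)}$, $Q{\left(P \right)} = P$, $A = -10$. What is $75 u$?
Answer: $-3150$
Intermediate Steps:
$u = -42$ ($u = 3 + \left(-10 - 5\right) 3 = 3 - 45 = -42$)
$75 u = 75 \left(-42\right) = -3150$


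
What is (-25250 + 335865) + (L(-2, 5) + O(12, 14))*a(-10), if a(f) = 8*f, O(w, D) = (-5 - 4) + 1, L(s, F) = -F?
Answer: 311655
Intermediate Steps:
O(w, D) = -8 (O(w, D) = -9 + 1 = -8)
(-25250 + 335865) + (L(-2, 5) + O(12, 14))*a(-10) = (-25250 + 335865) + (-1*5 - 8)*(8*(-10)) = 310615 + (-5 - 8)*(-80) = 310615 - 13*(-80) = 310615 + 1040 = 311655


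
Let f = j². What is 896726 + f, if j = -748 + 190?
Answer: 1208090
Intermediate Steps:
j = -558
f = 311364 (f = (-558)² = 311364)
896726 + f = 896726 + 311364 = 1208090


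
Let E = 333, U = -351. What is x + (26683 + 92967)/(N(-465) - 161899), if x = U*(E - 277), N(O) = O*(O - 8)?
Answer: -570416263/29023 ≈ -19654.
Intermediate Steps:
N(O) = O*(-8 + O)
x = -19656 (x = -351*(333 - 277) = -351*56 = -19656)
x + (26683 + 92967)/(N(-465) - 161899) = -19656 + (26683 + 92967)/(-465*(-8 - 465) - 161899) = -19656 + 119650/(-465*(-473) - 161899) = -19656 + 119650/(219945 - 161899) = -19656 + 119650/58046 = -19656 + 119650*(1/58046) = -19656 + 59825/29023 = -570416263/29023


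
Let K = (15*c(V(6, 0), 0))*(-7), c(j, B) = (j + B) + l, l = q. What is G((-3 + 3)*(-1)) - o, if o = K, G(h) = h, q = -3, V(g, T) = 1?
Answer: -210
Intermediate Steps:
l = -3
c(j, B) = -3 + B + j (c(j, B) = (j + B) - 3 = (B + j) - 3 = -3 + B + j)
K = 210 (K = (15*(-3 + 0 + 1))*(-7) = (15*(-2))*(-7) = -30*(-7) = 210)
o = 210
G((-3 + 3)*(-1)) - o = (-3 + 3)*(-1) - 1*210 = 0*(-1) - 210 = 0 - 210 = -210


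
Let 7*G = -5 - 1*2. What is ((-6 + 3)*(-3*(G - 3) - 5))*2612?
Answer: -54852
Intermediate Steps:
G = -1 (G = (-5 - 1*2)/7 = (-5 - 2)/7 = (⅐)*(-7) = -1)
((-6 + 3)*(-3*(G - 3) - 5))*2612 = ((-6 + 3)*(-3*(-1 - 3) - 5))*2612 = -3*(-3*(-4) - 5)*2612 = -3*(12 - 5)*2612 = -3*7*2612 = -21*2612 = -54852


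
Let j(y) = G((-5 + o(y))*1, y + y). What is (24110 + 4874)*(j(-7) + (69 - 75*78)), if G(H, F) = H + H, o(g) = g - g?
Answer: -167846344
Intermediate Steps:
o(g) = 0
G(H, F) = 2*H
j(y) = -10 (j(y) = 2*((-5 + 0)*1) = 2*(-5*1) = 2*(-5) = -10)
(24110 + 4874)*(j(-7) + (69 - 75*78)) = (24110 + 4874)*(-10 + (69 - 75*78)) = 28984*(-10 + (69 - 5850)) = 28984*(-10 - 5781) = 28984*(-5791) = -167846344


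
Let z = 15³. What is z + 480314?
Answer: 483689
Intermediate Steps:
z = 3375
z + 480314 = 3375 + 480314 = 483689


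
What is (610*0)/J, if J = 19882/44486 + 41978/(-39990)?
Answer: 0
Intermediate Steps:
J = -268088032/444748785 (J = 19882*(1/44486) + 41978*(-1/39990) = 9941/22243 - 20989/19995 = -268088032/444748785 ≈ -0.60279)
(610*0)/J = (610*0)/(-268088032/444748785) = 0*(-444748785/268088032) = 0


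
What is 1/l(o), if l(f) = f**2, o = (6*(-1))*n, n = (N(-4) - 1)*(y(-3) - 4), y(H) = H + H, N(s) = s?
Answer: 1/90000 ≈ 1.1111e-5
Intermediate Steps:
y(H) = 2*H
n = 50 (n = (-4 - 1)*(2*(-3) - 4) = -5*(-6 - 4) = -5*(-10) = 50)
o = -300 (o = (6*(-1))*50 = -6*50 = -300)
1/l(o) = 1/((-300)**2) = 1/90000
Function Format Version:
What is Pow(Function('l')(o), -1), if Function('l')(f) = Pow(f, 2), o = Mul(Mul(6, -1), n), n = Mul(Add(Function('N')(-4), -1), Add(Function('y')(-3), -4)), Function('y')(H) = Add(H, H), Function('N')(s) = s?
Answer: Rational(1, 90000) ≈ 1.1111e-5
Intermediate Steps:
Function('y')(H) = Mul(2, H)
n = 50 (n = Mul(Add(-4, -1), Add(Mul(2, -3), -4)) = Mul(-5, Add(-6, -4)) = Mul(-5, -10) = 50)
o = -300 (o = Mul(Mul(6, -1), 50) = Mul(-6, 50) = -300)
Pow(Function('l')(o), -1) = Pow(Pow(-300, 2), -1) = Pow(90000, -1) = Rational(1, 90000)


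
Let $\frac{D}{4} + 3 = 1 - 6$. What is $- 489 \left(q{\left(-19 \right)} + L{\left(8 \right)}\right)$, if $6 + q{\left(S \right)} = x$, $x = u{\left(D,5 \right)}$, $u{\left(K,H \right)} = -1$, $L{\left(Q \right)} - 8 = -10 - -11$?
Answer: $-978$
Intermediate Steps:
$D = -32$ ($D = -12 + 4 \left(1 - 6\right) = -12 + 4 \left(-5\right) = -12 - 20 = -32$)
$L{\left(Q \right)} = 9$ ($L{\left(Q \right)} = 8 - -1 = 8 + \left(-10 + 11\right) = 8 + 1 = 9$)
$x = -1$
$q{\left(S \right)} = -7$ ($q{\left(S \right)} = -6 - 1 = -7$)
$- 489 \left(q{\left(-19 \right)} + L{\left(8 \right)}\right) = - 489 \left(-7 + 9\right) = \left(-489\right) 2 = -978$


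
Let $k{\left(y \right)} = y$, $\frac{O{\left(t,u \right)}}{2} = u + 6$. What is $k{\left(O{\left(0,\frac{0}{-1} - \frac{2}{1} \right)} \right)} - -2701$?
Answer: $2709$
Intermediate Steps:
$O{\left(t,u \right)} = 12 + 2 u$ ($O{\left(t,u \right)} = 2 \left(u + 6\right) = 2 \left(6 + u\right) = 12 + 2 u$)
$k{\left(O{\left(0,\frac{0}{-1} - \frac{2}{1} \right)} \right)} - -2701 = \left(12 + 2 \left(\frac{0}{-1} - \frac{2}{1}\right)\right) - -2701 = \left(12 + 2 \left(0 \left(-1\right) - 2\right)\right) + 2701 = \left(12 + 2 \left(0 - 2\right)\right) + 2701 = \left(12 + 2 \left(-2\right)\right) + 2701 = \left(12 - 4\right) + 2701 = 8 + 2701 = 2709$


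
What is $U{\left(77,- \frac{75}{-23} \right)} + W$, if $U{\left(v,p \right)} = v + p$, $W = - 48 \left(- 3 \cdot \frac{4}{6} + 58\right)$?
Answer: $- \frac{59978}{23} \approx -2607.7$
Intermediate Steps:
$W = -2688$ ($W = - 48 \left(- 3 \cdot 4 \cdot \frac{1}{6} + 58\right) = - 48 \left(\left(-3\right) \frac{2}{3} + 58\right) = - 48 \left(-2 + 58\right) = \left(-48\right) 56 = -2688$)
$U{\left(v,p \right)} = p + v$
$U{\left(77,- \frac{75}{-23} \right)} + W = \left(- \frac{75}{-23} + 77\right) - 2688 = \left(\left(-75\right) \left(- \frac{1}{23}\right) + 77\right) - 2688 = \left(\frac{75}{23} + 77\right) - 2688 = \frac{1846}{23} - 2688 = - \frac{59978}{23}$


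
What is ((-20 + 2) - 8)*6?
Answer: -156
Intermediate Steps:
((-20 + 2) - 8)*6 = (-18 - 8)*6 = -26*6 = -156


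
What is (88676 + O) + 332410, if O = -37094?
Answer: 383992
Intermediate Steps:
(88676 + O) + 332410 = (88676 - 37094) + 332410 = 51582 + 332410 = 383992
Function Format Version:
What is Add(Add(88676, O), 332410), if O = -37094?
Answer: 383992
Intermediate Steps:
Add(Add(88676, O), 332410) = Add(Add(88676, -37094), 332410) = Add(51582, 332410) = 383992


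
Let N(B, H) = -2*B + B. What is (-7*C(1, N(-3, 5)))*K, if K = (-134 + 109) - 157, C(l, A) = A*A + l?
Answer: 12740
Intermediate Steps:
N(B, H) = -B
C(l, A) = l + A**2 (C(l, A) = A**2 + l = l + A**2)
K = -182 (K = -25 - 157 = -182)
(-7*C(1, N(-3, 5)))*K = -7*(1 + (-1*(-3))**2)*(-182) = -7*(1 + 3**2)*(-182) = -7*(1 + 9)*(-182) = -7*10*(-182) = -70*(-182) = 12740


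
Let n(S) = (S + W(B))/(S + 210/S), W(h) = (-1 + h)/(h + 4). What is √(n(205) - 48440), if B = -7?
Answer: I*√31105887366477/25341 ≈ 220.09*I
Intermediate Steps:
W(h) = (-1 + h)/(4 + h)
n(S) = (8/3 + S)/(S + 210/S) (n(S) = (S + (-1 - 7)/(4 - 7))/(S + 210/S) = (S - 8/(-3))/(S + 210/S) = (S - ⅓*(-8))/(S + 210/S) = (S + 8/3)/(S + 210/S) = (8/3 + S)/(S + 210/S))
√(n(205) - 48440) = √((⅓)*205*(8 + 3*205)/(210 + 205²) - 48440) = √((⅓)*205*(8 + 615)/(210 + 42025) - 48440) = √((⅓)*205*623/42235 - 48440) = √((⅓)*205*(1/42235)*623 - 48440) = √(25543/25341 - 48440) = √(-1227492497/25341) = I*√31105887366477/25341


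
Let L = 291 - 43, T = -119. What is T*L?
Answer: -29512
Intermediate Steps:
L = 248
T*L = -119*248 = -29512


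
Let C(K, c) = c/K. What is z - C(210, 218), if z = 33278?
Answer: 3494081/105 ≈ 33277.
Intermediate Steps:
z - C(210, 218) = 33278 - 218/210 = 33278 - 1*109/105 = 33278 - 109/105 = 3494081/105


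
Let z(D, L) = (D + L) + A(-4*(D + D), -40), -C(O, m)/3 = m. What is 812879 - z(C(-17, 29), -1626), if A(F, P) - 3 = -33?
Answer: 814622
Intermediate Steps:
C(O, m) = -3*m
A(F, P) = -30 (A(F, P) = 3 - 33 = -30)
z(D, L) = -30 + D + L (z(D, L) = (D + L) - 30 = -30 + D + L)
812879 - z(C(-17, 29), -1626) = 812879 - (-30 - 3*29 - 1626) = 812879 - (-30 - 87 - 1626) = 812879 - 1*(-1743) = 812879 + 1743 = 814622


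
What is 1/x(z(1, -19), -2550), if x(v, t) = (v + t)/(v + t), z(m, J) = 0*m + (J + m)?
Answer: 1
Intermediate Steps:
z(m, J) = J + m (z(m, J) = 0 + (J + m) = J + m)
x(v, t) = 1 (x(v, t) = (t + v)/(t + v) = 1)
1/x(z(1, -19), -2550) = 1/1 = 1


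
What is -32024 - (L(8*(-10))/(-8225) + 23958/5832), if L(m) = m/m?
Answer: -85351704751/2664900 ≈ -32028.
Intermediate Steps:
L(m) = 1
-32024 - (L(8*(-10))/(-8225) + 23958/5832) = -32024 - (1/(-8225) + 23958/5832) = -32024 - (1*(-1/8225) + 23958*(1/5832)) = -32024 - (-1/8225 + 1331/324) = -32024 - 1*10947151/2664900 = -32024 - 10947151/2664900 = -85351704751/2664900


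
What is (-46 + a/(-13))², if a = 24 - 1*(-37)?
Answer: 434281/169 ≈ 2569.7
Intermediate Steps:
a = 61 (a = 24 + 37 = 61)
(-46 + a/(-13))² = (-46 + 61/(-13))² = (-46 + 61*(-1/13))² = (-46 - 61/13)² = (-659/13)² = 434281/169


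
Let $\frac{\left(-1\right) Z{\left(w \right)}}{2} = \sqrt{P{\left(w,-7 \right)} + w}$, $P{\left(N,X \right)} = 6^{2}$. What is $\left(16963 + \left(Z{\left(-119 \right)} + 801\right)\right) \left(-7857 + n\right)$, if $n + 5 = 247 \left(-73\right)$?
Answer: $-459963252 + 51786 i \sqrt{83} \approx -4.5996 \cdot 10^{8} + 4.7179 \cdot 10^{5} i$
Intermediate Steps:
$P{\left(N,X \right)} = 36$
$n = -18036$ ($n = -5 + 247 \left(-73\right) = -5 - 18031 = -18036$)
$Z{\left(w \right)} = - 2 \sqrt{36 + w}$
$\left(16963 + \left(Z{\left(-119 \right)} + 801\right)\right) \left(-7857 + n\right) = \left(16963 + \left(- 2 \sqrt{36 - 119} + 801\right)\right) \left(-7857 - 18036\right) = \left(16963 + \left(- 2 \sqrt{-83} + 801\right)\right) \left(-25893\right) = \left(16963 + \left(- 2 i \sqrt{83} + 801\right)\right) \left(-25893\right) = \left(16963 + \left(801 - 2 i \sqrt{83}\right)\right) \left(-25893\right) = \left(17764 - 2 i \sqrt{83}\right) \left(-25893\right) = -459963252 + 51786 i \sqrt{83}$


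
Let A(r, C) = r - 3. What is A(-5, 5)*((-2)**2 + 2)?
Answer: -48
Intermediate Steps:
A(r, C) = -3 + r
A(-5, 5)*((-2)**2 + 2) = (-3 - 5)*((-2)**2 + 2) = -8*(4 + 2) = -8*6 = -48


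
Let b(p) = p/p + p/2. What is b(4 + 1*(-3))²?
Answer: 9/4 ≈ 2.2500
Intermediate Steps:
b(p) = 1 + p/2 (b(p) = 1 + p*(½) = 1 + p/2)
b(4 + 1*(-3))² = (1 + (4 + 1*(-3))/2)² = (1 + (4 - 3)/2)² = (1 + (½)*1)² = (1 + ½)² = (3/2)² = 9/4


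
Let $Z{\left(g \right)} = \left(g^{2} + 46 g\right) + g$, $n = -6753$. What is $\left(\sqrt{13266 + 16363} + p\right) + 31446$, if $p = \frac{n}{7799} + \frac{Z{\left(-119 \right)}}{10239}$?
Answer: $\frac{837028445157}{26617987} + \sqrt{29629} \approx 31618.0$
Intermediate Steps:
$Z{\left(g \right)} = g^{2} + 47 g$
$p = - \frac{774045}{26617987}$ ($p = - \frac{6753}{7799} + \frac{\left(-119\right) \left(47 - 119\right)}{10239} = \left(-6753\right) \frac{1}{7799} + \left(-119\right) \left(-72\right) \frac{1}{10239} = - \frac{6753}{7799} + 8568 \cdot \frac{1}{10239} = - \frac{6753}{7799} + \frac{2856}{3413} = - \frac{774045}{26617987} \approx -0.02908$)
$\left(\sqrt{13266 + 16363} + p\right) + 31446 = \left(\sqrt{13266 + 16363} - \frac{774045}{26617987}\right) + 31446 = \left(\sqrt{29629} - \frac{774045}{26617987}\right) + 31446 = \left(- \frac{774045}{26617987} + \sqrt{29629}\right) + 31446 = \frac{837028445157}{26617987} + \sqrt{29629}$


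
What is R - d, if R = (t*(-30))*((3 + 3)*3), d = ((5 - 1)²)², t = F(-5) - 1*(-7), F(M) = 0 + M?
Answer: -1336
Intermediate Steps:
F(M) = M
t = 2 (t = -5 - 1*(-7) = -5 + 7 = 2)
d = 256 (d = (4²)² = 16² = 256)
R = -1080 (R = (2*(-30))*((3 + 3)*3) = -360*3 = -60*18 = -1080)
R - d = -1080 - 1*256 = -1080 - 256 = -1336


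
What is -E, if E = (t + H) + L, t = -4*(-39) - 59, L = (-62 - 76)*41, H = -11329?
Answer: 16890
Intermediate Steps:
L = -5658 (L = -138*41 = -5658)
t = 97 (t = 156 - 59 = 97)
E = -16890 (E = (97 - 11329) - 5658 = -11232 - 5658 = -16890)
-E = -1*(-16890) = 16890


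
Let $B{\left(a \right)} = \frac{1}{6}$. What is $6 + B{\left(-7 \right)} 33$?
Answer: $\frac{23}{2} \approx 11.5$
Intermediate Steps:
$B{\left(a \right)} = \frac{1}{6}$
$6 + B{\left(-7 \right)} 33 = 6 + \frac{1}{6} \cdot 33 = 6 + \frac{11}{2} = \frac{23}{2}$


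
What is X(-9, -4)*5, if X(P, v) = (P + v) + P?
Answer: -110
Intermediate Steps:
X(P, v) = v + 2*P
X(-9, -4)*5 = (-4 + 2*(-9))*5 = (-4 - 18)*5 = -22*5 = -110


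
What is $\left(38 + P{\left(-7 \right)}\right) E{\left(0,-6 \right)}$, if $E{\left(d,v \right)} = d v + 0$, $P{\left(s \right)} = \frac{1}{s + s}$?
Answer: $0$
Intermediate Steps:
$P{\left(s \right)} = \frac{1}{2 s}$
$E{\left(d,v \right)} = d v$
$\left(38 + P{\left(-7 \right)}\right) E{\left(0,-6 \right)} = \left(38 + \frac{1}{2 \left(-7\right)}\right) 0 \left(-6\right) = \left(38 + \frac{1}{2} \left(- \frac{1}{7}\right)\right) 0 = \left(38 - \frac{1}{14}\right) 0 = \frac{531}{14} \cdot 0 = 0$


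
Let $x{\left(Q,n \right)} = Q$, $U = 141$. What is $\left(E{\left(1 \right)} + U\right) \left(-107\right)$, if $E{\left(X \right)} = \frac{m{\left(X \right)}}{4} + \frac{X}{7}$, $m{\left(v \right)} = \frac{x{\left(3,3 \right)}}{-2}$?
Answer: $- \frac{843481}{56} \approx -15062.0$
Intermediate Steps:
$m{\left(v \right)} = - \frac{3}{2}$ ($m{\left(v \right)} = \frac{3}{-2} = 3 \left(- \frac{1}{2}\right) = - \frac{3}{2}$)
$E{\left(X \right)} = - \frac{3}{8} + \frac{X}{7}$ ($E{\left(X \right)} = - \frac{3}{2 \cdot 4} + \frac{X}{7} = \left(- \frac{3}{2}\right) \frac{1}{4} + X \frac{1}{7} = - \frac{3}{8} + \frac{X}{7}$)
$\left(E{\left(1 \right)} + U\right) \left(-107\right) = \left(\left(- \frac{3}{8} + \frac{1}{7} \cdot 1\right) + 141\right) \left(-107\right) = \left(\left(- \frac{3}{8} + \frac{1}{7}\right) + 141\right) \left(-107\right) = \left(- \frac{13}{56} + 141\right) \left(-107\right) = \frac{7883}{56} \left(-107\right) = - \frac{843481}{56}$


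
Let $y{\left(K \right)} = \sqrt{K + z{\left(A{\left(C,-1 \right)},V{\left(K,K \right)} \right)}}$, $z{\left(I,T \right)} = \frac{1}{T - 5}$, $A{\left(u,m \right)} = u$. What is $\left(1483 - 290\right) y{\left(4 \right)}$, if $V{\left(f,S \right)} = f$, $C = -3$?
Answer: $1193 \sqrt{3} \approx 2066.3$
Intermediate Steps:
$z{\left(I,T \right)} = \frac{1}{-5 + T}$
$y{\left(K \right)} = \sqrt{K + \frac{1}{-5 + K}}$
$\left(1483 - 290\right) y{\left(4 \right)} = \left(1483 - 290\right) \sqrt{\frac{1 + 4 \left(-5 + 4\right)}{-5 + 4}} = 1193 \sqrt{\frac{1 + 4 \left(-1\right)}{-1}} = 1193 \sqrt{- (1 - 4)} = 1193 \sqrt{\left(-1\right) \left(-3\right)} = 1193 \sqrt{3}$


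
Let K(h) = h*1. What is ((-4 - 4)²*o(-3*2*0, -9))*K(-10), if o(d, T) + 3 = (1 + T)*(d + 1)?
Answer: 7040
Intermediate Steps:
K(h) = h
o(d, T) = -3 + (1 + T)*(1 + d) (o(d, T) = -3 + (1 + T)*(d + 1) = -3 + (1 + T)*(1 + d))
((-4 - 4)²*o(-3*2*0, -9))*K(-10) = ((-4 - 4)²*(-2 - 9 - 3*2*0 - 9*(-3*2)*0))*(-10) = ((-8)²*(-2 - 9 - 6*0 - (-54)*0))*(-10) = (64*(-2 - 9 + 0 - 9*0))*(-10) = (64*(-2 - 9 + 0 + 0))*(-10) = (64*(-11))*(-10) = -704*(-10) = 7040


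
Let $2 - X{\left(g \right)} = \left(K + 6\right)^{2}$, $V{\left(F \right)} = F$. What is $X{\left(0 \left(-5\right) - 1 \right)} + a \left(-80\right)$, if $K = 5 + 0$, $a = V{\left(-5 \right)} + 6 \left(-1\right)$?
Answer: $761$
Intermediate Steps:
$a = -11$ ($a = -5 + 6 \left(-1\right) = -5 - 6 = -11$)
$K = 5$
$X{\left(g \right)} = -119$ ($X{\left(g \right)} = 2 - \left(5 + 6\right)^{2} = 2 - 11^{2} = 2 - 121 = -119$)
$X{\left(0 \left(-5\right) - 1 \right)} + a \left(-80\right) = -119 - -880 = -119 + 880 = 761$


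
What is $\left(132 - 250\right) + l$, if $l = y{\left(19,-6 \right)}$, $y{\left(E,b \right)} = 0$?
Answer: $-118$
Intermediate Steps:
$l = 0$
$\left(132 - 250\right) + l = \left(132 - 250\right) + 0 = -118 + 0 = -118$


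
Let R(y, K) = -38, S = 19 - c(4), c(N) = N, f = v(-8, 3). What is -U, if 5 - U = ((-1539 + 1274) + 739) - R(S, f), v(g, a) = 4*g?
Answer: 507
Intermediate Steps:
f = -32 (f = 4*(-8) = -32)
S = 15 (S = 19 - 1*4 = 19 - 4 = 15)
U = -507 (U = 5 - (((-1539 + 1274) + 739) - 1*(-38)) = 5 - ((-265 + 739) + 38) = 5 - (474 + 38) = 5 - 1*512 = 5 - 512 = -507)
-U = -1*(-507) = 507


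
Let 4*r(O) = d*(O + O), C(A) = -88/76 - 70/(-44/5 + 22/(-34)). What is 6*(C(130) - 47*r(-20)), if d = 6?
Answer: 258720744/15257 ≈ 16958.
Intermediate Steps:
C(A) = 95384/15257 (C(A) = -88*1/76 - 70/(-44*⅕ + 22*(-1/34)) = -22/19 - 70/(-44/5 - 11/17) = -22/19 - 70/(-803/85) = -22/19 - 70*(-85/803) = -22/19 + 5950/803 = 95384/15257)
r(O) = 3*O (r(O) = (6*(O + O))/4 = (6*(2*O))/4 = (12*O)/4 = 3*O)
6*(C(130) - 47*r(-20)) = 6*(95384/15257 - 141*(-20)) = 6*(95384/15257 - 47*(-60)) = 6*(95384/15257 + 2820) = 6*(43120124/15257) = 258720744/15257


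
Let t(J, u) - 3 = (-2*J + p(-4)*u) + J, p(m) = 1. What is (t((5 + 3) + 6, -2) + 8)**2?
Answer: 25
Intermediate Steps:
t(J, u) = 3 + u - J (t(J, u) = 3 + ((-2*J + 1*u) + J) = 3 + ((-2*J + u) + J) = 3 + ((u - 2*J) + J) = 3 + (u - J) = 3 + u - J)
(t((5 + 3) + 6, -2) + 8)**2 = ((3 - 2 - ((5 + 3) + 6)) + 8)**2 = ((3 - 2 - (8 + 6)) + 8)**2 = ((3 - 2 - 1*14) + 8)**2 = ((3 - 2 - 14) + 8)**2 = (-13 + 8)**2 = (-5)**2 = 25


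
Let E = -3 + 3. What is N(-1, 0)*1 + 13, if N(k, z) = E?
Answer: 13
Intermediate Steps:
E = 0
N(k, z) = 0
N(-1, 0)*1 + 13 = 0*1 + 13 = 0 + 13 = 13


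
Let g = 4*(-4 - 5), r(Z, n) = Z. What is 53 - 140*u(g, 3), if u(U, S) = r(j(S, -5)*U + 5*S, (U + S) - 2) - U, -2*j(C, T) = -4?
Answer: 2993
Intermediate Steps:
j(C, T) = 2 (j(C, T) = -½*(-4) = 2)
g = -36 (g = 4*(-9) = -36)
u(U, S) = U + 5*S (u(U, S) = (2*U + 5*S) - U = U + 5*S)
53 - 140*u(g, 3) = 53 - 140*(-36 + 5*3) = 53 - 140*(-36 + 15) = 53 - 140*(-21) = 53 + 2940 = 2993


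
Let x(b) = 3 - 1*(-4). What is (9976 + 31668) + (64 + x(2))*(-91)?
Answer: 35183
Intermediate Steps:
x(b) = 7 (x(b) = 3 + 4 = 7)
(9976 + 31668) + (64 + x(2))*(-91) = (9976 + 31668) + (64 + 7)*(-91) = 41644 + 71*(-91) = 41644 - 6461 = 35183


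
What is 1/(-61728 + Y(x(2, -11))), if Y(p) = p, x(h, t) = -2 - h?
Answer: -1/61732 ≈ -1.6199e-5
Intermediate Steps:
1/(-61728 + Y(x(2, -11))) = 1/(-61728 + (-2 - 1*2)) = 1/(-61728 + (-2 - 2)) = 1/(-61728 - 4) = 1/(-61732) = -1/61732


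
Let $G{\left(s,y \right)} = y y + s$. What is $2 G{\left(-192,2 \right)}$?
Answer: $-376$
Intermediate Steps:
$G{\left(s,y \right)} = s + y^{2}$ ($G{\left(s,y \right)} = y^{2} + s = s + y^{2}$)
$2 G{\left(-192,2 \right)} = 2 \left(-192 + 2^{2}\right) = 2 \left(-192 + 4\right) = 2 \left(-188\right) = -376$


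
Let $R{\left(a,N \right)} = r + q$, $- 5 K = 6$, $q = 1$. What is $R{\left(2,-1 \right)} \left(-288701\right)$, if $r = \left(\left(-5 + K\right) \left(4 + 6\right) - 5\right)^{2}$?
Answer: $-1296267490$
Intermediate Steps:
$K = - \frac{6}{5}$ ($K = \left(- \frac{1}{5}\right) 6 = - \frac{6}{5} \approx -1.2$)
$r = 4489$ ($r = \left(\left(-5 - \frac{6}{5}\right) \left(4 + 6\right) - 5\right)^{2} = \left(\left(- \frac{31}{5}\right) 10 - 5\right)^{2} = \left(-62 - 5\right)^{2} = \left(-67\right)^{2} = 4489$)
$R{\left(a,N \right)} = 4490$ ($R{\left(a,N \right)} = 4489 + 1 = 4490$)
$R{\left(2,-1 \right)} \left(-288701\right) = 4490 \left(-288701\right) = -1296267490$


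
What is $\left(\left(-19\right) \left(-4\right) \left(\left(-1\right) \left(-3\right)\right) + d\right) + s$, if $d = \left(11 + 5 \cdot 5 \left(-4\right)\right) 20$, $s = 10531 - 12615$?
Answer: $-3636$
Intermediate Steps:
$s = -2084$ ($s = 10531 - 12615 = -2084$)
$d = -1780$ ($d = \left(11 + 25 \left(-4\right)\right) 20 = \left(11 - 100\right) 20 = \left(-89\right) 20 = -1780$)
$\left(\left(-19\right) \left(-4\right) \left(\left(-1\right) \left(-3\right)\right) + d\right) + s = \left(\left(-19\right) \left(-4\right) \left(\left(-1\right) \left(-3\right)\right) - 1780\right) - 2084 = \left(76 \cdot 3 - 1780\right) - 2084 = \left(228 - 1780\right) - 2084 = -1552 - 2084 = -3636$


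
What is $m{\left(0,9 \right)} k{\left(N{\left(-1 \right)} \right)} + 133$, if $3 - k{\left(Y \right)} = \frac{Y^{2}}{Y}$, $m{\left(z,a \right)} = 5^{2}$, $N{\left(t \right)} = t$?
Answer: $233$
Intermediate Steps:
$m{\left(z,a \right)} = 25$
$k{\left(Y \right)} = 3 - Y$ ($k{\left(Y \right)} = 3 - \frac{Y^{2}}{Y} = 3 - Y$)
$m{\left(0,9 \right)} k{\left(N{\left(-1 \right)} \right)} + 133 = 25 \left(3 - -1\right) + 133 = 25 \left(3 + 1\right) + 133 = 25 \cdot 4 + 133 = 100 + 133 = 233$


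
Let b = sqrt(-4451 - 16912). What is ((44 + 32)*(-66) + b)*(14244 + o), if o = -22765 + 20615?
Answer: -60663504 + 12094*I*sqrt(21363) ≈ -6.0663e+7 + 1.7677e+6*I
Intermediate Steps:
o = -2150
b = I*sqrt(21363) (b = sqrt(-21363) = I*sqrt(21363) ≈ 146.16*I)
((44 + 32)*(-66) + b)*(14244 + o) = ((44 + 32)*(-66) + I*sqrt(21363))*(14244 - 2150) = (76*(-66) + I*sqrt(21363))*12094 = (-5016 + I*sqrt(21363))*12094 = -60663504 + 12094*I*sqrt(21363)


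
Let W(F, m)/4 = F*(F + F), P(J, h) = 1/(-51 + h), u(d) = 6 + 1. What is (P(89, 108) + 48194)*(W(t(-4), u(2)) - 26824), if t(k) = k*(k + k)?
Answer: -51183203288/57 ≈ -8.9795e+8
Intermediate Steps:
u(d) = 7
t(k) = 2*k² (t(k) = k*(2*k) = 2*k²)
W(F, m) = 8*F² (W(F, m) = 4*(F*(F + F)) = 4*(F*(2*F)) = 4*(2*F²) = 8*F²)
(P(89, 108) + 48194)*(W(t(-4), u(2)) - 26824) = (1/(-51 + 108) + 48194)*(8*(2*(-4)²)² - 26824) = (1/57 + 48194)*(8*(2*16)² - 26824) = (1/57 + 48194)*(8*32² - 26824) = 2747059*(8*1024 - 26824)/57 = 2747059*(8192 - 26824)/57 = (2747059/57)*(-18632) = -51183203288/57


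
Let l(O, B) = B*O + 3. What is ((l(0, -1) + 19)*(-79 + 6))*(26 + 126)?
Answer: -244112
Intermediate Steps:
l(O, B) = 3 + B*O
((l(0, -1) + 19)*(-79 + 6))*(26 + 126) = (((3 - 1*0) + 19)*(-79 + 6))*(26 + 126) = (((3 + 0) + 19)*(-73))*152 = ((3 + 19)*(-73))*152 = (22*(-73))*152 = -1606*152 = -244112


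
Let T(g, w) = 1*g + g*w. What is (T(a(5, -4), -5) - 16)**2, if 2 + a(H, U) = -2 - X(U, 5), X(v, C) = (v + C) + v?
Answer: 144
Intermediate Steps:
X(v, C) = C + 2*v (X(v, C) = (C + v) + v = C + 2*v)
a(H, U) = -9 - 2*U (a(H, U) = -2 + (-2 - (5 + 2*U)) = -2 + (-2 + (-5 - 2*U)) = -2 + (-7 - 2*U) = -9 - 2*U)
T(g, w) = g + g*w
(T(a(5, -4), -5) - 16)**2 = ((-9 - 2*(-4))*(1 - 5) - 16)**2 = ((-9 + 8)*(-4) - 16)**2 = (-1*(-4) - 16)**2 = (4 - 16)**2 = (-12)**2 = 144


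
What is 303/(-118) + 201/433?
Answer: -107481/51094 ≈ -2.1036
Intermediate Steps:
303/(-118) + 201/433 = 303*(-1/118) + 201*(1/433) = -303/118 + 201/433 = -107481/51094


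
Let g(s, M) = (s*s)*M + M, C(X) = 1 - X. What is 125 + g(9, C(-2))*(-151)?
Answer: -37021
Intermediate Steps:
g(s, M) = M + M*s**2 (g(s, M) = s**2*M + M = M*s**2 + M = M + M*s**2)
125 + g(9, C(-2))*(-151) = 125 + ((1 - 1*(-2))*(1 + 9**2))*(-151) = 125 + ((1 + 2)*(1 + 81))*(-151) = 125 + (3*82)*(-151) = 125 + 246*(-151) = 125 - 37146 = -37021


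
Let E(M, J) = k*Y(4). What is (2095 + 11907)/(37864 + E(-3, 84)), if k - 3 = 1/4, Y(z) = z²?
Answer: 7001/18958 ≈ 0.36929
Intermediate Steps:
k = 13/4 (k = 3 + 1/4 = 3 + ¼ = 13/4 ≈ 3.2500)
E(M, J) = 52 (E(M, J) = (13/4)*4² = (13/4)*16 = 52)
(2095 + 11907)/(37864 + E(-3, 84)) = (2095 + 11907)/(37864 + 52) = 14002/37916 = 14002*(1/37916) = 7001/18958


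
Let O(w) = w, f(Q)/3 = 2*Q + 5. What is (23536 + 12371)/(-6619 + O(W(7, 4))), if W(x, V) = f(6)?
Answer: -35907/6568 ≈ -5.4670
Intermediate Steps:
f(Q) = 15 + 6*Q (f(Q) = 3*(2*Q + 5) = 3*(5 + 2*Q) = 15 + 6*Q)
W(x, V) = 51 (W(x, V) = 15 + 6*6 = 15 + 36 = 51)
(23536 + 12371)/(-6619 + O(W(7, 4))) = (23536 + 12371)/(-6619 + 51) = 35907/(-6568) = 35907*(-1/6568) = -35907/6568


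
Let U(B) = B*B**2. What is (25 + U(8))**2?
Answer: 288369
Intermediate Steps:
U(B) = B**3
(25 + U(8))**2 = (25 + 8**3)**2 = (25 + 512)**2 = 537**2 = 288369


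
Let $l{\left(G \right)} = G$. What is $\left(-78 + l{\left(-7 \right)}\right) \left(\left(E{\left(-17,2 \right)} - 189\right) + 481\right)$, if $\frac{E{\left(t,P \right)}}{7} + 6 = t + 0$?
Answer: $-11135$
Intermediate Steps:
$E{\left(t,P \right)} = -42 + 7 t$ ($E{\left(t,P \right)} = -42 + 7 \left(t + 0\right) = -42 + 7 t$)
$\left(-78 + l{\left(-7 \right)}\right) \left(\left(E{\left(-17,2 \right)} - 189\right) + 481\right) = \left(-78 - 7\right) \left(\left(\left(-42 + 7 \left(-17\right)\right) - 189\right) + 481\right) = - 85 \left(\left(\left(-42 - 119\right) - 189\right) + 481\right) = - 85 \left(\left(-161 - 189\right) + 481\right) = - 85 \left(-350 + 481\right) = \left(-85\right) 131 = -11135$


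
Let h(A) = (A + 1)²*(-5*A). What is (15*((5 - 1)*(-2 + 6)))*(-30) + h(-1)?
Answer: -7200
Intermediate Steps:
h(A) = -5*A*(1 + A)² (h(A) = (1 + A)²*(-5*A) = -5*A*(1 + A)²)
(15*((5 - 1)*(-2 + 6)))*(-30) + h(-1) = (15*((5 - 1)*(-2 + 6)))*(-30) - 5*(-1)*(1 - 1)² = (15*(4*4))*(-30) - 5*(-1)*0² = (15*16)*(-30) - 5*(-1)*0 = 240*(-30) + 0 = -7200 + 0 = -7200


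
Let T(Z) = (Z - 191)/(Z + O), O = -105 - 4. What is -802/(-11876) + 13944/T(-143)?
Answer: 10432800439/991646 ≈ 10521.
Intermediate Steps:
O = -109
T(Z) = (-191 + Z)/(-109 + Z) (T(Z) = (Z - 191)/(Z - 109) = (-191 + Z)/(-109 + Z))
-802/(-11876) + 13944/T(-143) = -802/(-11876) + 13944/(((-191 - 143)/(-109 - 143))) = -802*(-1/11876) + 13944/((-334/(-252))) = 401/5938 + 13944/((-1/252*(-334))) = 401/5938 + 13944/(167/126) = 401/5938 + 13944*(126/167) = 401/5938 + 1756944/167 = 10432800439/991646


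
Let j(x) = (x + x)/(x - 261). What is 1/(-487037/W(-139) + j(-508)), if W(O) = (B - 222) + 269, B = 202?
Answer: -191481/374278469 ≈ -0.00051160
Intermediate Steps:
j(x) = 2*x/(-261 + x) (j(x) = (2*x)/(-261 + x) = 2*x/(-261 + x))
W(O) = 249 (W(O) = (202 - 222) + 269 = -20 + 269 = 249)
1/(-487037/W(-139) + j(-508)) = 1/(-487037/249 + 2*(-508)/(-261 - 508)) = 1/(-487037*1/249 + 2*(-508)/(-769)) = 1/(-487037/249 + 2*(-508)*(-1/769)) = 1/(-487037/249 + 1016/769) = 1/(-374278469/191481) = -191481/374278469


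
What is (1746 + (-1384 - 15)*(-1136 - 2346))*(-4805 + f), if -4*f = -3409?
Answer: -19262003726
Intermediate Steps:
f = 3409/4 (f = -1/4*(-3409) = 3409/4 ≈ 852.25)
(1746 + (-1384 - 15)*(-1136 - 2346))*(-4805 + f) = (1746 + (-1384 - 15)*(-1136 - 2346))*(-4805 + 3409/4) = (1746 - 1399*(-3482))*(-15811/4) = (1746 + 4871318)*(-15811/4) = 4873064*(-15811/4) = -19262003726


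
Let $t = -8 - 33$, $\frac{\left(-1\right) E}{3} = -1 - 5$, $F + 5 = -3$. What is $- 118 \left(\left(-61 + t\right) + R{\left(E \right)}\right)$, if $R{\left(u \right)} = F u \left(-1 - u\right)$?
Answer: $-310812$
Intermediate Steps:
$F = -8$ ($F = -5 - 3 = -8$)
$E = 18$ ($E = - 3 \left(-1 - 5\right) = \left(-3\right) \left(-6\right) = 18$)
$R{\left(u \right)} = - 8 u \left(-1 - u\right)$
$t = -41$
$- 118 \left(\left(-61 + t\right) + R{\left(E \right)}\right) = - 118 \left(\left(-61 - 41\right) + 8 \cdot 18 \left(1 + 18\right)\right) = - 118 \left(-102 + 8 \cdot 18 \cdot 19\right) = - 118 \left(-102 + 2736\right) = \left(-118\right) 2634 = -310812$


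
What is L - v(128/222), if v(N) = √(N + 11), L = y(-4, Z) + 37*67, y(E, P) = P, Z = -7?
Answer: 2472 - √142635/111 ≈ 2468.6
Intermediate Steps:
L = 2472 (L = -7 + 37*67 = -7 + 2479 = 2472)
v(N) = √(11 + N)
L - v(128/222) = 2472 - √(11 + 128/222) = 2472 - √(11 + 128*(1/222)) = 2472 - √(11 + 64/111) = 2472 - √(1285/111) = 2472 - √142635/111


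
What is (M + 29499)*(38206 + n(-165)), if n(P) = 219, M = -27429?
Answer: 79539750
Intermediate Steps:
(M + 29499)*(38206 + n(-165)) = (-27429 + 29499)*(38206 + 219) = 2070*38425 = 79539750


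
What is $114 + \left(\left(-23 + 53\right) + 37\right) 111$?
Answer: $7551$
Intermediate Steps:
$114 + \left(\left(-23 + 53\right) + 37\right) 111 = 114 + \left(30 + 37\right) 111 = 114 + 67 \cdot 111 = 114 + 7437 = 7551$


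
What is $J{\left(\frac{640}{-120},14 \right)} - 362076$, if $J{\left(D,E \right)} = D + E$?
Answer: $- \frac{1086202}{3} \approx -3.6207 \cdot 10^{5}$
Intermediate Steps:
$J{\left(\frac{640}{-120},14 \right)} - 362076 = \left(\frac{640}{-120} + 14\right) - 362076 = \left(640 \left(- \frac{1}{120}\right) + 14\right) - 362076 = \left(- \frac{16}{3} + 14\right) - 362076 = \frac{26}{3} - 362076 = - \frac{1086202}{3}$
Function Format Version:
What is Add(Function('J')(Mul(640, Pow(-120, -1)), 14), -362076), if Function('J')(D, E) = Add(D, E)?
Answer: Rational(-1086202, 3) ≈ -3.6207e+5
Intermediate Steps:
Add(Function('J')(Mul(640, Pow(-120, -1)), 14), -362076) = Add(Add(Mul(640, Pow(-120, -1)), 14), -362076) = Add(Add(Mul(640, Rational(-1, 120)), 14), -362076) = Add(Add(Rational(-16, 3), 14), -362076) = Add(Rational(26, 3), -362076) = Rational(-1086202, 3)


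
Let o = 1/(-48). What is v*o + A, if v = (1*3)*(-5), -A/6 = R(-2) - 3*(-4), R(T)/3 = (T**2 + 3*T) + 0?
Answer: -571/16 ≈ -35.688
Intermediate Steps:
R(T) = 3*T**2 + 9*T (R(T) = 3*((T**2 + 3*T) + 0) = 3*(T**2 + 3*T) = 3*T**2 + 9*T)
A = -36 (A = -6*(3*(-2)*(3 - 2) - 3*(-4)) = -6*(3*(-2)*1 + 12) = -6*(-6 + 12) = -6*6 = -36)
o = -1/48 ≈ -0.020833
v = -15 (v = 3*(-5) = -15)
v*o + A = -15*(-1/48) - 36 = 5/16 - 36 = -571/16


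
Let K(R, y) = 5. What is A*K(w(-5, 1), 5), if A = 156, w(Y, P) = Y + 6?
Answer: 780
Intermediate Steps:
w(Y, P) = 6 + Y
A*K(w(-5, 1), 5) = 156*5 = 780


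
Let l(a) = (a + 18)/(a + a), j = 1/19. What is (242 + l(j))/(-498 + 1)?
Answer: -827/994 ≈ -0.83199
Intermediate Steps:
j = 1/19 ≈ 0.052632
l(a) = (18 + a)/(2*a) (l(a) = (18 + a)/((2*a)) = (18 + a)*(1/(2*a)) = (18 + a)/(2*a))
(242 + l(j))/(-498 + 1) = (242 + (18 + 1/19)/(2*(1/19)))/(-498 + 1) = (242 + (½)*19*(343/19))/(-497) = (242 + 343/2)*(-1/497) = (827/2)*(-1/497) = -827/994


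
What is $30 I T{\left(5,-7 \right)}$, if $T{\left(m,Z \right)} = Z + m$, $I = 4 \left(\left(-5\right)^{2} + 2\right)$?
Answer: $-6480$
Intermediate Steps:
$I = 108$ ($I = 4 \left(25 + 2\right) = 4 \cdot 27 = 108$)
$30 I T{\left(5,-7 \right)} = 30 \cdot 108 \left(-7 + 5\right) = 3240 \left(-2\right) = -6480$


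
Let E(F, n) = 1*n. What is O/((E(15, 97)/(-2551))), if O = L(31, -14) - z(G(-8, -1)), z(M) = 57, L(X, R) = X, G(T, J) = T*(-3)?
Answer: 66326/97 ≈ 683.77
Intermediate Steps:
E(F, n) = n
G(T, J) = -3*T
O = -26 (O = 31 - 1*57 = 31 - 57 = -26)
O/((E(15, 97)/(-2551))) = -26/(97/(-2551)) = -26/(97*(-1/2551)) = -26/(-97/2551) = -26*(-2551/97) = 66326/97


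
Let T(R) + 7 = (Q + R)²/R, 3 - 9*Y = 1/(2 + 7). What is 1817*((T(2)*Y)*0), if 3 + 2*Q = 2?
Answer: 0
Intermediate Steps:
Q = -½ (Q = -3/2 + (½)*2 = -3/2 + 1 = -½ ≈ -0.50000)
Y = 26/81 (Y = ⅓ - 1/(9*(2 + 7)) = ⅓ - ⅑/9 = ⅓ - ⅑*⅑ = ⅓ - 1/81 = 26/81 ≈ 0.32099)
T(R) = -7 + (-½ + R)²/R
1817*((T(2)*Y)*0) = 1817*(((-7 + (¼)*(-1 + 2*2)²/2)*(26/81))*0) = 1817*(((-7 + (¼)*(½)*(-1 + 4)²)*(26/81))*0) = 1817*(((-7 + (¼)*(½)*3²)*(26/81))*0) = 1817*(((-7 + (¼)*(½)*9)*(26/81))*0) = 1817*(((-7 + 9/8)*(26/81))*0) = 1817*(-47/8*26/81*0) = 1817*(-611/324*0) = 1817*0 = 0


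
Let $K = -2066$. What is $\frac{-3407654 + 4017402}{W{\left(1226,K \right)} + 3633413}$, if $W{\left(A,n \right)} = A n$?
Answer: $\frac{609748}{1100497} \approx 0.55407$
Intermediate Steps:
$\frac{-3407654 + 4017402}{W{\left(1226,K \right)} + 3633413} = \frac{-3407654 + 4017402}{1226 \left(-2066\right) + 3633413} = \frac{609748}{-2532916 + 3633413} = \frac{609748}{1100497}$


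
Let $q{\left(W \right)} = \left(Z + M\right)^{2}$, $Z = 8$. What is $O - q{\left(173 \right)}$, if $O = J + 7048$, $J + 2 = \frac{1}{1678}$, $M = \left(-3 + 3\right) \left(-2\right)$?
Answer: $\frac{11715797}{1678} \approx 6982.0$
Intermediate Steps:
$M = 0$ ($M = 0 \left(-2\right) = 0$)
$q{\left(W \right)} = 64$ ($q{\left(W \right)} = \left(8 + 0\right)^{2} = 8^{2} = 64$)
$J = - \frac{3355}{1678}$ ($J = -2 + \frac{1}{1678} = - \frac{3355}{1678} \approx -1.9994$)
$O = \frac{11823189}{1678}$ ($O = - \frac{3355}{1678} + 7048 = \frac{11823189}{1678} \approx 7046.0$)
$O - q{\left(173 \right)} = \frac{11823189}{1678} - 64 = \frac{11715797}{1678}$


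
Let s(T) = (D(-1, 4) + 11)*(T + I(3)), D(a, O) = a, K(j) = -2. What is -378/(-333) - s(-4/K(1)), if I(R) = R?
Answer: -1808/37 ≈ -48.865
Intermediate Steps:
s(T) = 30 + 10*T (s(T) = (-1 + 11)*(T + 3) = 10*(3 + T) = 30 + 10*T)
-378/(-333) - s(-4/K(1)) = -378/(-333) - (30 + 10*(-4/(-2))) = -378*(-1/333) - (30 + 10*(-4*(-½))) = 42/37 - (30 + 10*2) = 42/37 - (30 + 20) = 42/37 - 1*50 = 42/37 - 50 = -1808/37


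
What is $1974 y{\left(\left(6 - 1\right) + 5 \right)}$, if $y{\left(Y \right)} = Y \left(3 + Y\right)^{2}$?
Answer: $3336060$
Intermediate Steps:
$1974 y{\left(\left(6 - 1\right) + 5 \right)} = 1974 \left(\left(6 - 1\right) + 5\right) \left(3 + \left(\left(6 - 1\right) + 5\right)\right)^{2} = 1974 \left(5 + 5\right) \left(3 + \left(5 + 5\right)\right)^{2} = 1974 \cdot 10 \left(3 + 10\right)^{2} = 1974 \cdot 10 \cdot 13^{2} = 1974 \cdot 10 \cdot 169 = 1974 \cdot 1690 = 3336060$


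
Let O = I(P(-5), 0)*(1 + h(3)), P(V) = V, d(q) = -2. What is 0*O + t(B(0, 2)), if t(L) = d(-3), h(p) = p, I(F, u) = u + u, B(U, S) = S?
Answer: -2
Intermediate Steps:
I(F, u) = 2*u
t(L) = -2
O = 0 (O = (2*0)*(1 + 3) = 0*4 = 0)
0*O + t(B(0, 2)) = 0*0 - 2 = 0 - 2 = -2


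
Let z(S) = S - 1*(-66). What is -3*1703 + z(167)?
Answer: -4876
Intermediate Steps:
z(S) = 66 + S (z(S) = S + 66 = 66 + S)
-3*1703 + z(167) = -3*1703 + (66 + 167) = -5109 + 233 = -4876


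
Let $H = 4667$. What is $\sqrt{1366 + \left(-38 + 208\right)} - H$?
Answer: $-4667 + 16 \sqrt{6} \approx -4627.8$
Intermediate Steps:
$\sqrt{1366 + \left(-38 + 208\right)} - H = \sqrt{1366 + \left(-38 + 208\right)} - 4667 = \sqrt{1366 + 170} - 4667 = \sqrt{1536} - 4667 = 16 \sqrt{6} - 4667 = -4667 + 16 \sqrt{6}$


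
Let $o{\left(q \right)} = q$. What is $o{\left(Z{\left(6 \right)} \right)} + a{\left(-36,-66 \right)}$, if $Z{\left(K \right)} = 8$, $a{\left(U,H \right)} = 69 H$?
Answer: $-4546$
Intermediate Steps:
$o{\left(Z{\left(6 \right)} \right)} + a{\left(-36,-66 \right)} = 8 + 69 \left(-66\right) = 8 - 4554 = -4546$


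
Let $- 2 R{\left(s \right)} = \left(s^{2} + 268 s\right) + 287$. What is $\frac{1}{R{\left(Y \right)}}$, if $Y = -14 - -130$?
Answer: $- \frac{2}{44831} \approx -4.4612 \cdot 10^{-5}$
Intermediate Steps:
$Y = 116$ ($Y = -14 + 130 = 116$)
$R{\left(s \right)} = - \frac{287}{2} - 134 s - \frac{s^{2}}{2}$ ($R{\left(s \right)} = - \frac{\left(s^{2} + 268 s\right) + 287}{2} = - \frac{287 + s^{2} + 268 s}{2} = - \frac{287}{2} - 134 s - \frac{s^{2}}{2}$)
$\frac{1}{R{\left(Y \right)}} = \frac{1}{- \frac{287}{2} - 15544 - \frac{116^{2}}{2}} = \frac{1}{- \frac{287}{2} - 15544 - 6728} = \frac{1}{- \frac{44831}{2}} = - \frac{2}{44831}$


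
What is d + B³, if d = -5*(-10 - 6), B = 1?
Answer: 81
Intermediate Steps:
d = 80 (d = -5*(-16) = 80)
d + B³ = 80 + 1³ = 80 + 1 = 81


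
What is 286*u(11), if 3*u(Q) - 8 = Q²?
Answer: 12298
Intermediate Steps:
u(Q) = 8/3 + Q²/3
286*u(11) = 286*(8/3 + (⅓)*11²) = 286*(8/3 + (⅓)*121) = 286*(8/3 + 121/3) = 286*43 = 12298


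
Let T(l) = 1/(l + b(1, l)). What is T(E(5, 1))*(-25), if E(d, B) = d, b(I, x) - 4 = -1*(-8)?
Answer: -25/17 ≈ -1.4706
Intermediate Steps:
b(I, x) = 12 (b(I, x) = 4 - 1*(-8) = 4 + 8 = 12)
T(l) = 1/(12 + l) (T(l) = 1/(l + 12) = 1/(12 + l))
T(E(5, 1))*(-25) = -25/(12 + 5) = -25/17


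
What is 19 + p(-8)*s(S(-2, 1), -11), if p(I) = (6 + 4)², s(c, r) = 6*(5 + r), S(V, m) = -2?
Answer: -3581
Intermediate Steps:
s(c, r) = 30 + 6*r
p(I) = 100 (p(I) = 10² = 100)
19 + p(-8)*s(S(-2, 1), -11) = 19 + 100*(30 + 6*(-11)) = 19 + 100*(30 - 66) = 19 + 100*(-36) = 19 - 3600 = -3581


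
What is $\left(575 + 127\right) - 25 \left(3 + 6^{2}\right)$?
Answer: $-273$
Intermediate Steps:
$\left(575 + 127\right) - 25 \left(3 + 6^{2}\right) = 702 - 25 \left(3 + 36\right) = 702 - 975 = -273$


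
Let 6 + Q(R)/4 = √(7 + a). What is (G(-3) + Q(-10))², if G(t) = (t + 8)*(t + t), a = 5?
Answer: 3108 - 864*√3 ≈ 1611.5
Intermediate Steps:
G(t) = 2*t*(8 + t) (G(t) = (8 + t)*(2*t) = 2*t*(8 + t))
Q(R) = -24 + 8*√3 (Q(R) = -24 + 4*√(7 + 5) = -24 + 4*√12 = -24 + 4*(2*√3) = -24 + 8*√3)
(G(-3) + Q(-10))² = (2*(-3)*(8 - 3) + (-24 + 8*√3))² = (2*(-3)*5 + (-24 + 8*√3))² = (-30 + (-24 + 8*√3))² = (-54 + 8*√3)²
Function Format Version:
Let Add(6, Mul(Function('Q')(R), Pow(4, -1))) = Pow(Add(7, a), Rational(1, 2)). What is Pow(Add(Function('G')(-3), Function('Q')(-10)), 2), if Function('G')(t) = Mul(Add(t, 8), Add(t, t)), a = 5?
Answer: Add(3108, Mul(-864, Pow(3, Rational(1, 2)))) ≈ 1611.5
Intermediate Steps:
Function('G')(t) = Mul(2, t, Add(8, t)) (Function('G')(t) = Mul(Add(8, t), Mul(2, t)) = Mul(2, t, Add(8, t)))
Function('Q')(R) = Add(-24, Mul(8, Pow(3, Rational(1, 2)))) (Function('Q')(R) = Add(-24, Mul(4, Pow(Add(7, 5), Rational(1, 2)))) = Add(-24, Mul(4, Pow(12, Rational(1, 2)))) = Add(-24, Mul(4, Mul(2, Pow(3, Rational(1, 2))))) = Add(-24, Mul(8, Pow(3, Rational(1, 2)))))
Pow(Add(Function('G')(-3), Function('Q')(-10)), 2) = Pow(Add(Mul(2, -3, Add(8, -3)), Add(-24, Mul(8, Pow(3, Rational(1, 2))))), 2) = Pow(Add(Mul(2, -3, 5), Add(-24, Mul(8, Pow(3, Rational(1, 2))))), 2) = Pow(Add(-30, Add(-24, Mul(8, Pow(3, Rational(1, 2))))), 2) = Pow(Add(-54, Mul(8, Pow(3, Rational(1, 2)))), 2)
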